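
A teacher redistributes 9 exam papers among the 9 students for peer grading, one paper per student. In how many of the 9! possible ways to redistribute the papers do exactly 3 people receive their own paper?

22260

Pick the 3 fixed positions: C(9,3) = 84 ways.
The other 6 form a derangement: !6 = 265.
Total: 84 × 265 = 22260.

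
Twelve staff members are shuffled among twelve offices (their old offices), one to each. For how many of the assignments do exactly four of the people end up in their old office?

7342335

Choose which 4 of the 12 are fixed: C(12,4) = 495.
The other 8 form a derangement: !8 = 14833.
Total: 495 × 14833 = 7342335.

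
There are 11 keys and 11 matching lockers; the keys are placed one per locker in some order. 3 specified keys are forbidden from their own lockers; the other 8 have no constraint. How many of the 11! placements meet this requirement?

Let A_j be the event that the j-th constrained one is fixed. By inclusion-exclusion over the 3 events:
Σ_{j=0}^{3} (-1)^j C(3,j)(11-j)!
= C(3,0)·11! - C(3,1)·10! + C(3,2)·9! - C(3,3)·8!
= 39916800 - 10886400 + 1088640 - 40320
= 30078720

30078720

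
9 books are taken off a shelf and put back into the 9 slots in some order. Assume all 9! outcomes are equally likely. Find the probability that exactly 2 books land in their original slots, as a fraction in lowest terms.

103/560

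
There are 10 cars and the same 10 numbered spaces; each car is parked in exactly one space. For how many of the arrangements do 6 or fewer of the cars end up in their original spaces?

3628514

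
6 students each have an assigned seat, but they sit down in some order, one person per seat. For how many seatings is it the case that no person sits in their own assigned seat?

Use !n = (n-1)(!(n-1) + !(n-2)).
!6 = 5·(44 + 9) = 5·53 = 265

265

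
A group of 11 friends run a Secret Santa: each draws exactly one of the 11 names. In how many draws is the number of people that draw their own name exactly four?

611820

Choose which 4 of the 11 are fixed: C(11,4) = 330.
The other 7 form a derangement: !7 = 1854.
Total: 330 × 1854 = 611820.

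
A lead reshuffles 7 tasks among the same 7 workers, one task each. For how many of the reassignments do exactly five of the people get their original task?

Choose which 5 of the 7 are fixed: C(7,5) = 21.
The other 2 form a derangement: !2 = 1.
Total: 21 × 1 = 21.

21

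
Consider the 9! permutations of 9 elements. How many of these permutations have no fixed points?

133496

By inclusion-exclusion, !9 = Σ (-1)^k · 9!/k! for k=0..9
= 9! - 9!/1! + 9!/2! - 9!/3! + 9!/4! - 9!/5! + 9!/6! - 9!/7! + 9!/8! - 9!/9!
= 362880 - 362880 + 181440 - 60480 + 15120 - 3024 + 504 - 72 + 9 - 1
= 133496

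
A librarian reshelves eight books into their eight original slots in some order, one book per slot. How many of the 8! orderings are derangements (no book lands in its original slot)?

!8 = 8! · Σ_{k=0}^{8} (-1)^k/k!
= 8! - 8!/1! + 8!/2! - 8!/3! + 8!/4! - 8!/5! + 8!/6! - 8!/7! + 8!/8!
= 40320 - 40320 + 20160 - 6720 + 1680 - 336 + 56 - 8 + 1
= 14833

14833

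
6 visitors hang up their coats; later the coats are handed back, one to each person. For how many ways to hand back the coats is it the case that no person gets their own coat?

265

!6 is the nearest integer to 6!/e.
6! = 720, and 720/e ≈ 264.87, so !6 = 265.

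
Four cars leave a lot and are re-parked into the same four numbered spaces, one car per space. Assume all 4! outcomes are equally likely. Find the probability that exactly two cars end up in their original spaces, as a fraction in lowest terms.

1/4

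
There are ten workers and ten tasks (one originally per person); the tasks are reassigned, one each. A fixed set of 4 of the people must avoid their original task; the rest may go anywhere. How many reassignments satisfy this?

2399760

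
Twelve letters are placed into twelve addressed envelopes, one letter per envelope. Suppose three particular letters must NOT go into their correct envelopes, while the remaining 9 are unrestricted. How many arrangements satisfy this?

Inclusion-exclusion on the 3 forbidden self-matches:
Σ_{j=0}^{3} (-1)^j C(3,j)(12-j)!
= C(3,0)·12! - C(3,1)·11! + C(3,2)·10! - C(3,3)·9!
= 479001600 - 119750400 + 10886400 - 362880
= 369774720

369774720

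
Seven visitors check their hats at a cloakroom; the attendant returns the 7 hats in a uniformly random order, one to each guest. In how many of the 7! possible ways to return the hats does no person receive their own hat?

By inclusion-exclusion, !7 = Σ (-1)^k · 7!/k! for k=0..7
= 7! - 7!/1! + 7!/2! - 7!/3! + 7!/4! - 7!/5! + 7!/6! - 7!/7!
= 5040 - 5040 + 2520 - 840 + 210 - 42 + 7 - 1
= 1854

1854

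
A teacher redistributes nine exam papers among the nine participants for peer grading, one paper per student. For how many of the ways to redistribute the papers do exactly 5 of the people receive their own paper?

Choose which 5 of the 9 are fixed: C(9,5) = 126.
The other 4 form a derangement: !4 = 9.
Total: 126 × 9 = 1134.

1134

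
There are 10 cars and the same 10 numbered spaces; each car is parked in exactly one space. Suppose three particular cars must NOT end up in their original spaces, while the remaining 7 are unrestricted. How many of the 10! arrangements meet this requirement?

2656080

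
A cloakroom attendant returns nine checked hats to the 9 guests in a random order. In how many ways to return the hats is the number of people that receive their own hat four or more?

6883

Sum C(9,i)·!(9-i) for i = 4..9:
  i=4: C(9,4)·!5 = 126·44 = 5544
  i=5: C(9,5)·!4 = 126·9 = 1134
  i=6: C(9,6)·!3 = 84·2 = 168
  i=7: C(9,7)·!2 = 36·1 = 36
  i=8: C(9,8)·!1 = 9·0 = 0
  i=9: C(9,9)·!0 = 1·1 = 1
Total = 6883.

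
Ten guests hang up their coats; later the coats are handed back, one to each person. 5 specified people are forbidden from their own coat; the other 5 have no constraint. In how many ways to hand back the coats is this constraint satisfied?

Let A_j be the event that the j-th constrained one is fixed. By inclusion-exclusion over the 5 events:
Σ_{j=0}^{5} (-1)^j C(5,j)(10-j)!
= C(5,0)·10! - C(5,1)·9! + C(5,2)·8! - C(5,3)·7! + C(5,4)·6! - C(5,5)·5!
= 3628800 - 1814400 + 403200 - 50400 + 3600 - 120
= 2170680

2170680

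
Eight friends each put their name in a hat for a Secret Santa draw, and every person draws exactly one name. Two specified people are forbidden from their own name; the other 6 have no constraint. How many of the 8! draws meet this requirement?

Inclusion-exclusion on the 2 forbidden self-matches:
Σ_{j=0}^{2} (-1)^j C(2,j)(8-j)!
= C(2,0)·8! - C(2,1)·7! + C(2,2)·6!
= 40320 - 10080 + 720
= 30960

30960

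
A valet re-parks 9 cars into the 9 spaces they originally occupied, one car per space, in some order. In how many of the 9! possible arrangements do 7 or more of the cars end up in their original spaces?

37

# with exactly i fixed is C(9,i)·!(9-i); sum over i=7..9:
  i=7: C(9,7)·!2 = 36·1 = 36
  i=8: C(9,8)·!1 = 9·0 = 0
  i=9: C(9,9)·!0 = 1·1 = 1
Total = 37.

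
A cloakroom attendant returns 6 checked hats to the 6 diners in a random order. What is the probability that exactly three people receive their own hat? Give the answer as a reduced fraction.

1/18

Favorable outcomes: C(6,3)·!3 = 20·2 = 40.
Total outcomes: 6! = 720.
Probability = 40/720 = 1/18.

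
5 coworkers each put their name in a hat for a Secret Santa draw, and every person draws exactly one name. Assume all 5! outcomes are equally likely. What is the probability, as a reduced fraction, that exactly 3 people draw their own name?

1/12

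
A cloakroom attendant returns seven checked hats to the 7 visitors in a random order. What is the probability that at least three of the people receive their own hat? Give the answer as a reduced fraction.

407/5040

Favorable outcomes: Σ_{i≥3} C(7,i)·!(7-i) = 35·9 + 35·2 + 21·1 + 7·0 + 1·1 = 407.
Total outcomes: 7! = 5040.
Probability = 407/5040 = 407/5040.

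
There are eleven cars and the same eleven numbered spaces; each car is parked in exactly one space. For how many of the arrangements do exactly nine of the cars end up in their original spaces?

Choose which 9 of the 11 are fixed: C(11,9) = 55.
The other 2 form a derangement: !2 = 1.
Total: 55 × 1 = 55.

55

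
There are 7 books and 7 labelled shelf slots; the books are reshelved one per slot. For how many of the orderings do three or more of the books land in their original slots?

407

# with exactly i fixed is C(7,i)·!(7-i); sum over i=3..7:
  i=3: C(7,3)·!4 = 35·9 = 315
  i=4: C(7,4)·!3 = 35·2 = 70
  i=5: C(7,5)·!2 = 21·1 = 21
  i=6: C(7,6)·!1 = 7·0 = 0
  i=7: C(7,7)·!0 = 1·1 = 1
Total = 407.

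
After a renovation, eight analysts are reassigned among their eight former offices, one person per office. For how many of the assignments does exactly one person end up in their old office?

Choose which one of the 8 is fixed: C(8,1) = 8.
The remaining 7 must be deranged: !7 = 1854.
Total: 8 × 1854 = 14832.

14832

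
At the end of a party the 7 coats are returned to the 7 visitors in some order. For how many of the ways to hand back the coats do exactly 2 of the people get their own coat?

924

Choose which 2 of the 7 are fixed: C(7,2) = 21.
The other 5 form a derangement: !5 = 44.
Total: 21 × 44 = 924.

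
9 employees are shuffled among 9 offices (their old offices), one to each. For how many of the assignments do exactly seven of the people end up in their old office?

36

Choose which 7 of the 9 are fixed: C(9,7) = 36.
The remaining 2 must be deranged: !2 = 1.
Total: 36 × 1 = 36.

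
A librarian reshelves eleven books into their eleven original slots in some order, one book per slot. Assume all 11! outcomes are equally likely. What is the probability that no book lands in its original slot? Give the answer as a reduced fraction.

Favorable outcomes: !11 = 14684570.
Total outcomes: 11! = 39916800.
Probability = 14684570/39916800 = 1468457/3991680.

1468457/3991680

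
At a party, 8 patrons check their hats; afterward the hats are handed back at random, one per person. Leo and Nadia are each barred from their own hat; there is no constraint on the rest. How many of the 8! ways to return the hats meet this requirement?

Inclusion-exclusion on the 2 forbidden self-matches:
Σ_{j=0}^{2} (-1)^j C(2,j)(8-j)!
= C(2,0)·8! - C(2,1)·7! + C(2,2)·6!
= 40320 - 10080 + 720
= 30960

30960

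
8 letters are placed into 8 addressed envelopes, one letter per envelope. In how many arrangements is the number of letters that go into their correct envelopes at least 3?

3235

# with exactly i fixed is C(8,i)·!(8-i); sum over i=3..8:
  i=3: C(8,3)·!5 = 56·44 = 2464
  i=4: C(8,4)·!4 = 70·9 = 630
  i=5: C(8,5)·!3 = 56·2 = 112
  i=6: C(8,6)·!2 = 28·1 = 28
  i=7: C(8,7)·!1 = 8·0 = 0
  i=8: C(8,8)·!0 = 1·1 = 1
Total = 3235.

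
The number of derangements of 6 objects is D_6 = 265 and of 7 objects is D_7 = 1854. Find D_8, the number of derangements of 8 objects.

14833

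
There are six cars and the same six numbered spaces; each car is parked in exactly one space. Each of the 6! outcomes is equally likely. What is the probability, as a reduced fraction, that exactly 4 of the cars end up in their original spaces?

1/48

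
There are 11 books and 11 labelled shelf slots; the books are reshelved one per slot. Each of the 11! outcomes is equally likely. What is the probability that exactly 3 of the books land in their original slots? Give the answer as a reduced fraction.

2119/34560

Favorable outcomes: C(11,3)·!8 = 165·14833 = 2447445.
Total outcomes: 11! = 39916800.
Probability = 2447445/39916800 = 2119/34560.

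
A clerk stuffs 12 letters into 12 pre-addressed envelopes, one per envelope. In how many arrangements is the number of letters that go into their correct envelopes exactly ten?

Choose which 10 of the 12 are fixed: C(12,10) = 66.
The other 2 form a derangement: !2 = 1.
Total: 66 × 1 = 66.

66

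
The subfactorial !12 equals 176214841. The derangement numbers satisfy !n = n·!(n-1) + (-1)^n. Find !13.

!13 = 13·176214841 - 1 = 2290792932.

2290792932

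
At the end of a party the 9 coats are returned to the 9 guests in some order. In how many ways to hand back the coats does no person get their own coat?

By inclusion-exclusion, !9 = Σ (-1)^k · 9!/k! for k=0..9
= 9! - 9!/1! + 9!/2! - 9!/3! + 9!/4! - 9!/5! + 9!/6! - 9!/7! + 9!/8! - 9!/9!
= 362880 - 362880 + 181440 - 60480 + 15120 - 3024 + 504 - 72 + 9 - 1
= 133496

133496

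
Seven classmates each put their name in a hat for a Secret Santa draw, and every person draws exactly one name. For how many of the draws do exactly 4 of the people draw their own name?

Pick the 4 fixed positions: C(7,4) = 35 ways.
The remaining 3 must be deranged: !3 = 2.
Total: 35 × 2 = 70.

70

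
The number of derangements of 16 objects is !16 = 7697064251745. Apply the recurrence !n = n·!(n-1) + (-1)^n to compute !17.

130850092279664

!17 = 17·7697064251745 - 1 = 130850092279664.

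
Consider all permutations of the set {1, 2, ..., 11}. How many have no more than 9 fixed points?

Sum C(11,i)·!(11-i) for i = 0..9:
  i=0: C(11,0)·!11 = 1·14684570 = 14684570
  i=1: C(11,1)·!10 = 11·1334961 = 14684571
  i=2: C(11,2)·!9 = 55·133496 = 7342280
  i=3: C(11,3)·!8 = 165·14833 = 2447445
  i=4: C(11,4)·!7 = 330·1854 = 611820
  i=5: C(11,5)·!6 = 462·265 = 122430
  i=6: C(11,6)·!5 = 462·44 = 20328
  i=7: C(11,7)·!4 = 330·9 = 2970
  i=8: C(11,8)·!3 = 165·2 = 330
  i=9: C(11,9)·!2 = 55·1 = 55
Total = 39916799.

39916799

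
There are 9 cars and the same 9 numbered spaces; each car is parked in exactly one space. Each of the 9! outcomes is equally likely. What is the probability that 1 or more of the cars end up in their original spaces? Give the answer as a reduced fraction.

Favorable outcomes: Σ_{i≥1} C(9,i)·!(9-i) = 9·14833 + 36·1854 + 84·265 + 126·44 + 126·9 + 84·2 + 36·1 + 9·0 + 1·1 = 229384.
Total outcomes: 9! = 362880.
Probability = 229384/362880 = 28673/45360.

28673/45360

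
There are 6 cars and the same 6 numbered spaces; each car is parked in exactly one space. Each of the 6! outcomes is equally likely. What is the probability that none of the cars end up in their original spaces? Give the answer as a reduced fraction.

Favorable outcomes: !6 = 265.
Total outcomes: 6! = 720.
Probability = 265/720 = 53/144.

53/144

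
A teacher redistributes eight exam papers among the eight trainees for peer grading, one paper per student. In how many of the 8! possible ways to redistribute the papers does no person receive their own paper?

14833

Recurrence: !8 = 8·!7 + (-1)^8.
!8 = 8·1854 + 1 = 14833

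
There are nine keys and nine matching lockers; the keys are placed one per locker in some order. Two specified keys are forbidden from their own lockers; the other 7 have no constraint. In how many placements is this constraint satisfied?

287280

Let A_j be the event that the j-th constrained one is fixed. By inclusion-exclusion over the 2 events:
Σ_{j=0}^{2} (-1)^j C(2,j)(9-j)!
= C(2,0)·9! - C(2,1)·8! + C(2,2)·7!
= 362880 - 80640 + 5040
= 287280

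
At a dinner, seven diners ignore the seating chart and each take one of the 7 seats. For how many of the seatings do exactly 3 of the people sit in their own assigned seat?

315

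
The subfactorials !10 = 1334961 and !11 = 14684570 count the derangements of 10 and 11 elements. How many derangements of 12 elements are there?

176214841

!12 = (12-1)·(!11 + !10) = 11·(14684570 + 1334961) = 11·16019531 = 176214841.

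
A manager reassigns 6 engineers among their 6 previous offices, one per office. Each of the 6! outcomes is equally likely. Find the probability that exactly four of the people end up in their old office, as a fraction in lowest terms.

1/48

Favorable outcomes: C(6,4)·!2 = 15·1 = 15.
Total outcomes: 6! = 720.
Probability = 15/720 = 1/48.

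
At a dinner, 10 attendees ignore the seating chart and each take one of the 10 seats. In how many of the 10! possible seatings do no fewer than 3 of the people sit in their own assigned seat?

291394

# with exactly i fixed is C(10,i)·!(10-i); sum over i=3..10:
  i=3: C(10,3)·!7 = 120·1854 = 222480
  i=4: C(10,4)·!6 = 210·265 = 55650
  i=5: C(10,5)·!5 = 252·44 = 11088
  i=6: C(10,6)·!4 = 210·9 = 1890
  i=7: C(10,7)·!3 = 120·2 = 240
  i=8: C(10,8)·!2 = 45·1 = 45
  i=9: C(10,9)·!1 = 10·0 = 0
  i=10: C(10,10)·!0 = 1·1 = 1
Total = 291394.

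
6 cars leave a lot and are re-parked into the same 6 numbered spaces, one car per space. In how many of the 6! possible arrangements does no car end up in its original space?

The number of derangements of 6 is !6 = Σ_{k=0}^{6} (-1)^k·6!/k!
= 6! - 6!/1! + 6!/2! - 6!/3! + 6!/4! - 6!/5! + 6!/6!
= 720 - 720 + 360 - 120 + 30 - 6 + 1
= 265

265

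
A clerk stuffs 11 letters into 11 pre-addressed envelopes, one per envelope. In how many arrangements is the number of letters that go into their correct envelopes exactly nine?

Choose which 9 of the 11 are fixed: C(11,9) = 55.
The other 2 form a derangement: !2 = 1.
Total: 55 × 1 = 55.

55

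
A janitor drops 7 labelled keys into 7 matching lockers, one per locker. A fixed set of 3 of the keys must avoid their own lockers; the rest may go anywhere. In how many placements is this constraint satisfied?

Let A_j be the event that the j-th constrained one is fixed. By inclusion-exclusion over the 3 events:
Σ_{j=0}^{3} (-1)^j C(3,j)(7-j)!
= C(3,0)·7! - C(3,1)·6! + C(3,2)·5! - C(3,3)·4!
= 5040 - 2160 + 360 - 24
= 3216

3216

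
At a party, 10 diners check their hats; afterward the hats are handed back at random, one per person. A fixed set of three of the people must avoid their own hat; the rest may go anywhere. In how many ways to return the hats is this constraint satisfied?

2656080

Let A_j be the event that the j-th constrained one is fixed. By inclusion-exclusion over the 3 events:
Σ_{j=0}^{3} (-1)^j C(3,j)(10-j)!
= C(3,0)·10! - C(3,1)·9! + C(3,2)·8! - C(3,3)·7!
= 3628800 - 1088640 + 120960 - 5040
= 2656080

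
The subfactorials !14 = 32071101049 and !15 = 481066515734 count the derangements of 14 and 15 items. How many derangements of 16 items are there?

!16 = (16-1)·(!15 + !14) = 15·(481066515734 + 32071101049) = 15·513137616783 = 7697064251745.

7697064251745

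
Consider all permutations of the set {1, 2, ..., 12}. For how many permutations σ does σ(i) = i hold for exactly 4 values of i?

Choose which 4 of the 12 are fixed: C(12,4) = 495.
The remaining 8 must be deranged: !8 = 14833.
Total: 495 × 14833 = 7342335.

7342335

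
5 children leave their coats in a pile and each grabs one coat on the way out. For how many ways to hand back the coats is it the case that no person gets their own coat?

!5 = 5! · Σ_{k=0}^{5} (-1)^k/k!
= 5! - 5!/1! + 5!/2! - 5!/3! + 5!/4! - 5!/5!
= 120 - 120 + 60 - 20 + 5 - 1
= 44

44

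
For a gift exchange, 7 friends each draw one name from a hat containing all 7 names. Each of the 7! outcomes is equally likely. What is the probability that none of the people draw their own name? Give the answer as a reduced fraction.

Favorable outcomes: !7 = 1854.
Total outcomes: 7! = 5040.
Probability = 1854/5040 = 103/280.

103/280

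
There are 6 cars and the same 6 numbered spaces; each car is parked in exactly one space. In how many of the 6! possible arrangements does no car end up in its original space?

The subfactorial !6 = [6!/e] (nearest integer).
6! = 720, and 720/e ≈ 264.87, so !6 = 265.

265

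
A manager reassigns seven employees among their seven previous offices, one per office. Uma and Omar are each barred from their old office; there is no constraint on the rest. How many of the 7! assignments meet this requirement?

Inclusion-exclusion on the 2 forbidden self-matches:
Σ_{j=0}^{2} (-1)^j C(2,j)(7-j)!
= C(2,0)·7! - C(2,1)·6! + C(2,2)·5!
= 5040 - 1440 + 120
= 3720

3720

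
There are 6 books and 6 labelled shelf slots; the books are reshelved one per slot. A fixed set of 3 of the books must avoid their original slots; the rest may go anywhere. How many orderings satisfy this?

426

Inclusion-exclusion on the 3 forbidden self-matches:
Σ_{j=0}^{3} (-1)^j C(3,j)(6-j)!
= C(3,0)·6! - C(3,1)·5! + C(3,2)·4! - C(3,3)·3!
= 720 - 360 + 72 - 6
= 426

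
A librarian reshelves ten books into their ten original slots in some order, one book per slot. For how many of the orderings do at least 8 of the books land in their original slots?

# with exactly i fixed is C(10,i)·!(10-i); sum over i=8..10:
  i=8: C(10,8)·!2 = 45·1 = 45
  i=9: C(10,9)·!1 = 10·0 = 0
  i=10: C(10,10)·!0 = 1·1 = 1
Total = 46.

46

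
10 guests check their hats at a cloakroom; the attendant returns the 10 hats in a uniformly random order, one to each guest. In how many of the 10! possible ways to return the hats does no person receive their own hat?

!10 is the nearest integer to 10!/e.
10! = 3628800, and 3628800/e ≈ 1334960.92, so !10 = 1334961.

1334961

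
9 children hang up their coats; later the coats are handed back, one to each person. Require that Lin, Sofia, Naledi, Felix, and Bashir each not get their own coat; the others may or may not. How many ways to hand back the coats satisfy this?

205056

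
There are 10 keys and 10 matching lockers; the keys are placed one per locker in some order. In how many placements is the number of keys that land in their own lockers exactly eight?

Choose which 8 of the 10 are fixed: C(10,8) = 45.
The remaining 2 must be deranged: !2 = 1.
Total: 45 × 1 = 45.

45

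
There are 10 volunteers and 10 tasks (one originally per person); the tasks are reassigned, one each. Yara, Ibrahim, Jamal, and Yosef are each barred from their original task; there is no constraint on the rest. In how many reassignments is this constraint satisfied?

Inclusion-exclusion on the 4 forbidden self-matches:
Σ_{j=0}^{4} (-1)^j C(4,j)(10-j)!
= C(4,0)·10! - C(4,1)·9! + C(4,2)·8! - C(4,3)·7! + C(4,4)·6!
= 3628800 - 1451520 + 241920 - 20160 + 720
= 2399760

2399760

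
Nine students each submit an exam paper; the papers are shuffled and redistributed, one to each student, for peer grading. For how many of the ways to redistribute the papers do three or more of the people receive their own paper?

29143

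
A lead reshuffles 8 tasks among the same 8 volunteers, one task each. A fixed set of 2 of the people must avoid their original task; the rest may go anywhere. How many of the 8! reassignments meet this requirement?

30960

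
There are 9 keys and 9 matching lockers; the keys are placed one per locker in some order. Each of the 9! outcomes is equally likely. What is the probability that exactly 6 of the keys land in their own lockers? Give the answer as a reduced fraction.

Favorable outcomes: C(9,6)·!3 = 84·2 = 168.
Total outcomes: 9! = 362880.
Probability = 168/362880 = 1/2160.

1/2160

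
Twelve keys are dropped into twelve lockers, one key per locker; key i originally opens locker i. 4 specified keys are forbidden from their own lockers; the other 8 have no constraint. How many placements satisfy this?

Inclusion-exclusion on the 4 forbidden self-matches:
Σ_{j=0}^{4} (-1)^j C(4,j)(12-j)!
= C(4,0)·12! - C(4,1)·11! + C(4,2)·10! - C(4,3)·9! + C(4,4)·8!
= 479001600 - 159667200 + 21772800 - 1451520 + 40320
= 339696000

339696000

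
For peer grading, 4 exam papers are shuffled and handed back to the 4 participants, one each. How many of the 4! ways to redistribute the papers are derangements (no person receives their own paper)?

!4 = 4! · Σ_{k=0}^{4} (-1)^k/k!
= 4! - 4!/1! + 4!/2! - 4!/3! + 4!/4!
= 24 - 24 + 12 - 4 + 1
= 9

9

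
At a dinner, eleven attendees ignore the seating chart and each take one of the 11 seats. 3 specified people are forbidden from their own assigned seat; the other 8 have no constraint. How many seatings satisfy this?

30078720

Inclusion-exclusion on the 3 forbidden self-matches:
Σ_{j=0}^{3} (-1)^j C(3,j)(11-j)!
= C(3,0)·11! - C(3,1)·10! + C(3,2)·9! - C(3,3)·8!
= 39916800 - 10886400 + 1088640 - 40320
= 30078720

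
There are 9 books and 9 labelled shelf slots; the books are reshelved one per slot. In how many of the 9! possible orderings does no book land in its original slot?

133496

By inclusion-exclusion, !9 = Σ (-1)^k · 9!/k! for k=0..9
= 9! - 9!/1! + 9!/2! - 9!/3! + 9!/4! - 9!/5! + 9!/6! - 9!/7! + 9!/8! - 9!/9!
= 362880 - 362880 + 181440 - 60480 + 15120 - 3024 + 504 - 72 + 9 - 1
= 133496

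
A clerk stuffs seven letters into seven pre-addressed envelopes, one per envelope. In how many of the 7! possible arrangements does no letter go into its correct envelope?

1854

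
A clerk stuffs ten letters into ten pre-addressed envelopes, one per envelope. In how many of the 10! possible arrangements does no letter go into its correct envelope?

!10 = 10! · Σ_{k=0}^{10} (-1)^k/k!
= 10! - 10!/1! + 10!/2! - 10!/3! + 10!/4! - 10!/5! + 10!/6! - 10!/7! + 10!/8! - 10!/9! + 10!/10!
= 3628800 - 3628800 + 1814400 - 604800 + 151200 - 30240 + 5040 - 720 + 90 - 10 + 1
= 1334961

1334961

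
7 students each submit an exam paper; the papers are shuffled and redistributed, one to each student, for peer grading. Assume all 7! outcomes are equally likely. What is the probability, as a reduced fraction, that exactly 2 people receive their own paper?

Favorable outcomes: C(7,2)·!5 = 21·44 = 924.
Total outcomes: 7! = 5040.
Probability = 924/5040 = 11/60.

11/60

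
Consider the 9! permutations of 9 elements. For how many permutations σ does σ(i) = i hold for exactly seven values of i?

Pick the 7 fixed positions: C(9,7) = 36 ways.
The remaining 2 must be deranged: !2 = 1.
Total: 36 × 1 = 36.

36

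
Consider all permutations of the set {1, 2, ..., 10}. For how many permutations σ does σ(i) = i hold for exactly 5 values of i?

11088

Choose which 5 of the 10 are fixed: C(10,5) = 252.
The other 5 form a derangement: !5 = 44.
Total: 252 × 44 = 11088.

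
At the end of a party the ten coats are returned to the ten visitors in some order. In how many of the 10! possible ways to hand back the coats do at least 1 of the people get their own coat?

2293839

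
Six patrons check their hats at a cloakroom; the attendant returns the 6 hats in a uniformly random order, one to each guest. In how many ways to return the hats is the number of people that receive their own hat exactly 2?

135

Choose which 2 of the 6 are fixed: C(6,2) = 15.
The remaining 4 must be deranged: !4 = 9.
Total: 15 × 9 = 135.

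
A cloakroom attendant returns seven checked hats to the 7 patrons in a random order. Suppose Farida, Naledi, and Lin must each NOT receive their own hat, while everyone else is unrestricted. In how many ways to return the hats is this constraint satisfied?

Inclusion-exclusion on the 3 forbidden self-matches:
Σ_{j=0}^{3} (-1)^j C(3,j)(7-j)!
= C(3,0)·7! - C(3,1)·6! + C(3,2)·5! - C(3,3)·4!
= 5040 - 2160 + 360 - 24
= 3216

3216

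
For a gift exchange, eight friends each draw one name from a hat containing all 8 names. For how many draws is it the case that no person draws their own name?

By inclusion-exclusion, !8 = Σ (-1)^k · 8!/k! for k=0..8
= 8! - 8!/1! + 8!/2! - 8!/3! + 8!/4! - 8!/5! + 8!/6! - 8!/7! + 8!/8!
= 40320 - 40320 + 20160 - 6720 + 1680 - 336 + 56 - 8 + 1
= 14833

14833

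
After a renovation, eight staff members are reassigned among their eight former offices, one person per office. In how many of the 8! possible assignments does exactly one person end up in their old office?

Pick the single fixed position: C(8,1) = 8 ways.
The other 7 form a derangement: !7 = 1854.
Total: 8 × 1854 = 14832.

14832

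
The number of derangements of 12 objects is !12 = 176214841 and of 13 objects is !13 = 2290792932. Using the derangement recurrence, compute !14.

32071101049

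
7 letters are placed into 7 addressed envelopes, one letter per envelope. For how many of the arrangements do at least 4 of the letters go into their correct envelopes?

92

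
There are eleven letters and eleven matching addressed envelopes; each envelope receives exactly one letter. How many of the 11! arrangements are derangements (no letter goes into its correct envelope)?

14684570

Recurrence: !11 = 11·!10 + (-1)^11.
!11 = 11·1334961 - 1 = 14684570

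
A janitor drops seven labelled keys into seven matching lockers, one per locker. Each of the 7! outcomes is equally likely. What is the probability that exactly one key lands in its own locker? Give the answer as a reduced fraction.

53/144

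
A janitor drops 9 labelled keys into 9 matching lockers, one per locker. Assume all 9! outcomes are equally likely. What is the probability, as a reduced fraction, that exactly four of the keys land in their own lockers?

11/720

Favorable outcomes: C(9,4)·!5 = 126·44 = 5544.
Total outcomes: 9! = 362880.
Probability = 5544/362880 = 11/720.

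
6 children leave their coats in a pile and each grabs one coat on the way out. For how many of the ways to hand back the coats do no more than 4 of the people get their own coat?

Sum C(6,i)·!(6-i) for i = 0..4:
  i=0: C(6,0)·!6 = 1·265 = 265
  i=1: C(6,1)·!5 = 6·44 = 264
  i=2: C(6,2)·!4 = 15·9 = 135
  i=3: C(6,3)·!3 = 20·2 = 40
  i=4: C(6,4)·!2 = 15·1 = 15
Total = 719.

719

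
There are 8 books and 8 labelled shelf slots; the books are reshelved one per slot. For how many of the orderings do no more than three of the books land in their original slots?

39549

Sum C(8,i)·!(8-i) for i = 0..3:
  i=0: C(8,0)·!8 = 1·14833 = 14833
  i=1: C(8,1)·!7 = 8·1854 = 14832
  i=2: C(8,2)·!6 = 28·265 = 7420
  i=3: C(8,3)·!5 = 56·44 = 2464
Total = 39549.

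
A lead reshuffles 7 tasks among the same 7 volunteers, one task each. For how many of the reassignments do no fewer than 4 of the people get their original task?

# with exactly i fixed is C(7,i)·!(7-i); sum over i=4..7:
  i=4: C(7,4)·!3 = 35·2 = 70
  i=5: C(7,5)·!2 = 21·1 = 21
  i=6: C(7,6)·!1 = 7·0 = 0
  i=7: C(7,7)·!0 = 1·1 = 1
Total = 92.

92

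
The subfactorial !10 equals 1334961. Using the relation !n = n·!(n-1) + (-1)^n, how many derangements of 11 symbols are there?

!11 = 11·1334961 - 1 = 14684570.

14684570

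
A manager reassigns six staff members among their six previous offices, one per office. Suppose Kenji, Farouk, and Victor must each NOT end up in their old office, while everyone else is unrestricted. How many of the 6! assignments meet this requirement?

426

Inclusion-exclusion on the 3 forbidden self-matches:
Σ_{j=0}^{3} (-1)^j C(3,j)(6-j)!
= C(3,0)·6! - C(3,1)·5! + C(3,2)·4! - C(3,3)·3!
= 720 - 360 + 72 - 6
= 426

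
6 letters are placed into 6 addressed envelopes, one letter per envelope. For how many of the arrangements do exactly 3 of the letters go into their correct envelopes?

40

Pick the 3 fixed positions: C(6,3) = 20 ways.
The remaining 3 must be deranged: !3 = 2.
Total: 20 × 2 = 40.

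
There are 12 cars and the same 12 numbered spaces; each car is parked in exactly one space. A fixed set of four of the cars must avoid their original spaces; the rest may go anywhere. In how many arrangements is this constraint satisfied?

339696000

Let A_j be the event that the j-th constrained one is fixed. By inclusion-exclusion over the 4 events:
Σ_{j=0}^{4} (-1)^j C(4,j)(12-j)!
= C(4,0)·12! - C(4,1)·11! + C(4,2)·10! - C(4,3)·9! + C(4,4)·8!
= 479001600 - 159667200 + 21772800 - 1451520 + 40320
= 339696000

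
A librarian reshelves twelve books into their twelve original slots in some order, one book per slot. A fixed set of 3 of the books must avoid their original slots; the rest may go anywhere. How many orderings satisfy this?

Inclusion-exclusion on the 3 forbidden self-matches:
Σ_{j=0}^{3} (-1)^j C(3,j)(12-j)!
= C(3,0)·12! - C(3,1)·11! + C(3,2)·10! - C(3,3)·9!
= 479001600 - 119750400 + 10886400 - 362880
= 369774720

369774720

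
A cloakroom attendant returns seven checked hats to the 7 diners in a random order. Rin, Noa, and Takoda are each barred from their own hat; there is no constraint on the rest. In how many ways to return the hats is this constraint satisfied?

3216

Let A_j be the event that the j-th constrained one is fixed. By inclusion-exclusion over the 3 events:
Σ_{j=0}^{3} (-1)^j C(3,j)(7-j)!
= C(3,0)·7! - C(3,1)·6! + C(3,2)·5! - C(3,3)·4!
= 5040 - 2160 + 360 - 24
= 3216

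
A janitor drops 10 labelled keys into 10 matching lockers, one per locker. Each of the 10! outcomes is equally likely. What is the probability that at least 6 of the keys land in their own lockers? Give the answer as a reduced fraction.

17/28350

Favorable outcomes: Σ_{i≥6} C(10,i)·!(10-i) = 210·9 + 120·2 + 45·1 + 10·0 + 1·1 = 2176.
Total outcomes: 10! = 3628800.
Probability = 2176/3628800 = 17/28350.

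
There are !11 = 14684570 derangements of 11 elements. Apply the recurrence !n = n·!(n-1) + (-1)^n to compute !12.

176214841

!12 = 12·14684570 + 1 = 176214841.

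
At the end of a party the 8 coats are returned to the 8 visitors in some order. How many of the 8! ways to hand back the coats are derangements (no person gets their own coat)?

14833

!8 is the nearest integer to 8!/e.
8! = 40320, and 40320/e ≈ 14832.90, so !8 = 14833.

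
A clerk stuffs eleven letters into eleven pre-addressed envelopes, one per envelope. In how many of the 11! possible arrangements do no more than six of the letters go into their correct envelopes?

39913444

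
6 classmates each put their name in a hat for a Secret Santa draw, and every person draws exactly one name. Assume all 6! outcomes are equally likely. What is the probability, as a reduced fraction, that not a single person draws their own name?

53/144

Favorable outcomes: !6 = 265.
Total outcomes: 6! = 720.
Probability = 265/720 = 53/144.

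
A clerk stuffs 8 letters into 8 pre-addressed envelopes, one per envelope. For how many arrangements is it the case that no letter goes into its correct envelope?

14833

The subfactorial !8 = [8!/e] (nearest integer).
8! = 40320, and 40320/e ≈ 14832.90, so !8 = 14833.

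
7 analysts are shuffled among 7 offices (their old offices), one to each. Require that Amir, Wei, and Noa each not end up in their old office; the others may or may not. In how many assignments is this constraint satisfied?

Let A_j be the event that the j-th constrained one is fixed. By inclusion-exclusion over the 3 events:
Σ_{j=0}^{3} (-1)^j C(3,j)(7-j)!
= C(3,0)·7! - C(3,1)·6! + C(3,2)·5! - C(3,3)·4!
= 5040 - 2160 + 360 - 24
= 3216

3216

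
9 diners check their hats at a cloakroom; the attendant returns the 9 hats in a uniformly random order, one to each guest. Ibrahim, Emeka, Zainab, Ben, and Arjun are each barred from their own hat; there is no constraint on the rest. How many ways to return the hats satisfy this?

205056

Inclusion-exclusion on the 5 forbidden self-matches:
Σ_{j=0}^{5} (-1)^j C(5,j)(9-j)!
= C(5,0)·9! - C(5,1)·8! + C(5,2)·7! - C(5,3)·6! + C(5,4)·5! - C(5,5)·4!
= 362880 - 201600 + 50400 - 7200 + 600 - 24
= 205056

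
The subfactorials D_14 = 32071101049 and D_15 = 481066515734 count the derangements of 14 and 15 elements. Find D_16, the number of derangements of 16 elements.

D_16 = (16-1)·(D_15 + D_14) = 15·(481066515734 + 32071101049) = 15·513137616783 = 7697064251745.

7697064251745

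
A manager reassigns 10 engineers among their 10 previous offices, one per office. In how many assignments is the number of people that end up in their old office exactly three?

Choose which 3 of the 10 are fixed: C(10,3) = 120.
The other 7 form a derangement: !7 = 1854.
Total: 120 × 1854 = 222480.

222480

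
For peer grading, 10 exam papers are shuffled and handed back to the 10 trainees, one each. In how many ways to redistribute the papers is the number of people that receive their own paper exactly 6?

1890

Pick the 6 fixed positions: C(10,6) = 210 ways.
The other 4 form a derangement: !4 = 9.
Total: 210 × 9 = 1890.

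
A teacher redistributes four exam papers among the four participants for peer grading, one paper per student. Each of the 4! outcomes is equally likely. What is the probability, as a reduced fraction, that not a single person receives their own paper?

Favorable outcomes: !4 = 9.
Total outcomes: 4! = 24.
Probability = 9/24 = 3/8.

3/8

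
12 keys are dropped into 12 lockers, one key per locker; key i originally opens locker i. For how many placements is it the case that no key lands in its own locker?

Use !n = n·!(n-1) + (-1)^n.
!12 = 12·14684570 + 1 = 176214841

176214841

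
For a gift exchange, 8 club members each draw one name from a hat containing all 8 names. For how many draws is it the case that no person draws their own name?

Use !n = n·!(n-1) + (-1)^n.
!8 = 8·1854 + 1 = 14833

14833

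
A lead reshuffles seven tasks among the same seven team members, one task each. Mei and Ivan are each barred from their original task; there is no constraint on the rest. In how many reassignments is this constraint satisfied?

3720

Let A_j be the event that the j-th constrained one is fixed. By inclusion-exclusion over the 2 events:
Σ_{j=0}^{2} (-1)^j C(2,j)(7-j)!
= C(2,0)·7! - C(2,1)·6! + C(2,2)·5!
= 5040 - 1440 + 120
= 3720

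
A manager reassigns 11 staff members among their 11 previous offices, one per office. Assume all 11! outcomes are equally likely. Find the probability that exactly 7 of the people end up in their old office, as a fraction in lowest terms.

1/13440

Favorable outcomes: C(11,7)·!4 = 330·9 = 2970.
Total outcomes: 11! = 39916800.
Probability = 2970/39916800 = 1/13440.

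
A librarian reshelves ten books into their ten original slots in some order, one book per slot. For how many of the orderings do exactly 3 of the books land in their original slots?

222480

Choose which 3 of the 10 are fixed: C(10,3) = 120.
The remaining 7 must be deranged: !7 = 1854.
Total: 120 × 1854 = 222480.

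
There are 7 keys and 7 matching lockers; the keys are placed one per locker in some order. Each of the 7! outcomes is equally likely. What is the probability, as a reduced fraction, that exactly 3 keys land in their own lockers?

1/16

Favorable outcomes: C(7,3)·!4 = 35·9 = 315.
Total outcomes: 7! = 5040.
Probability = 315/5040 = 1/16.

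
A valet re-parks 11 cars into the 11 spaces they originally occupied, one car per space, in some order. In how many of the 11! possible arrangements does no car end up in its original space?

14684570

By inclusion-exclusion, !11 = Σ (-1)^k · 11!/k! for k=0..11
= 11! - 11!/1! + 11!/2! - 11!/3! + 11!/4! - 11!/5! + 11!/6! - 11!/7! + 11!/8! - 11!/9! + 11!/10! - 11!/11!
= 39916800 - 39916800 + 19958400 - 6652800 + 1663200 - 332640 + 55440 - 7920 + 990 - 110 + 11 - 1
= 14684570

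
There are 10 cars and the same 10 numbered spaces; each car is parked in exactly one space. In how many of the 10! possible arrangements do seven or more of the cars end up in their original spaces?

286

# with exactly i fixed is C(10,i)·!(10-i); sum over i=7..10:
  i=7: C(10,7)·!3 = 120·2 = 240
  i=8: C(10,8)·!2 = 45·1 = 45
  i=9: C(10,9)·!1 = 10·0 = 0
  i=10: C(10,10)·!0 = 1·1 = 1
Total = 286.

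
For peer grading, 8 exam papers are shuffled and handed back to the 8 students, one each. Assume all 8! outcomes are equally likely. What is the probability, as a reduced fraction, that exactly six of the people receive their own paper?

1/1440

Favorable outcomes: C(8,6)·!2 = 28·1 = 28.
Total outcomes: 8! = 40320.
Probability = 28/40320 = 1/1440.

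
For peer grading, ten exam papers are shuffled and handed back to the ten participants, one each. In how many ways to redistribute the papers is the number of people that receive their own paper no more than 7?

Sum C(10,i)·!(10-i) for i = 0..7:
  i=0: C(10,0)·!10 = 1·1334961 = 1334961
  i=1: C(10,1)·!9 = 10·133496 = 1334960
  i=2: C(10,2)·!8 = 45·14833 = 667485
  i=3: C(10,3)·!7 = 120·1854 = 222480
  i=4: C(10,4)·!6 = 210·265 = 55650
  i=5: C(10,5)·!5 = 252·44 = 11088
  i=6: C(10,6)·!4 = 210·9 = 1890
  i=7: C(10,7)·!3 = 120·2 = 240
Total = 3628754.

3628754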